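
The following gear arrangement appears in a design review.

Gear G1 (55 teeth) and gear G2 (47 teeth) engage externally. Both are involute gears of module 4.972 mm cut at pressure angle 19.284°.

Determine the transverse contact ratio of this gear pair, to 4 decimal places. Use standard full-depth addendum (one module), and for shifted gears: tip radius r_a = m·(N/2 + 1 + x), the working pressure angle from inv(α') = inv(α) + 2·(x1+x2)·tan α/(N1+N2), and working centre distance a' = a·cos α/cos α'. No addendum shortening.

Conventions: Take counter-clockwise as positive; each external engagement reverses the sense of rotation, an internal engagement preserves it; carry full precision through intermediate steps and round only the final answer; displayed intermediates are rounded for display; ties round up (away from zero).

1.7969

class = single-mesh tooth geometry [involute pair 55T × 47T, m = 4.972]
base radii: r_b1 = 129.058519, r_b2 = 110.286371
tip radii: r_a1 = 141.702000, r_a2 = 121.814000
no profile shift: α' = α, a' = a
action lengths: √(r_a1²−r_b1²) = 58.509448, √(r_a2²−r_b2²) = 51.725884
base pitch p_b = π·m·cos α = 14.743611
CR = (58.509448 + 51.725884 − 253.572000·sin 19.28400°)/14.743611 = 1.796912
contact ratio ≈ 1.7969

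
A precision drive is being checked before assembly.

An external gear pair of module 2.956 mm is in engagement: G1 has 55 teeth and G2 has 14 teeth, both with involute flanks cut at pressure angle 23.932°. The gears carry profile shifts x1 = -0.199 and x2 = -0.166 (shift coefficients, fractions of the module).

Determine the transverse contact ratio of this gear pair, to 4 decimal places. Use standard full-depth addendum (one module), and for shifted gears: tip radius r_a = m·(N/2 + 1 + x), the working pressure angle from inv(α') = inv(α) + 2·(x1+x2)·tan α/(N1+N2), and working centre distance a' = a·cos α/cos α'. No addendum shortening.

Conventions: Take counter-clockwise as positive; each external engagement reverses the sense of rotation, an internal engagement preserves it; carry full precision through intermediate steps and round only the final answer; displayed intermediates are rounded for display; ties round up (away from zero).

class = single-mesh tooth geometry [involute pair 55T × 14T, m = 2.956]
base radii: r_b1 = 74.301299, r_b2 = 18.913058
tip radii: r_a1 = 83.657756, r_a2 = 23.157304
inv(α') = inv(23.932°) + 2·(-0.199-0.166)·tan α/(55+14) = 0.02141980  ⇒  α' = 22.46833°
a' = a·cos α / cos α' = 101.9820·cos 23.932°/cos 22.46833° = 100.871415
action lengths: √(r_a1²−r_b1²) = 38.443948, √(r_a2²−r_b2²) = 13.362521
base pitch p_b = π·m·cos α = 8.488161
CR = (38.443948 + 13.362521 − 100.871415·sin 22.46833°)/8.488161 = 1.561724
contact ratio ≈ 1.5617

1.5617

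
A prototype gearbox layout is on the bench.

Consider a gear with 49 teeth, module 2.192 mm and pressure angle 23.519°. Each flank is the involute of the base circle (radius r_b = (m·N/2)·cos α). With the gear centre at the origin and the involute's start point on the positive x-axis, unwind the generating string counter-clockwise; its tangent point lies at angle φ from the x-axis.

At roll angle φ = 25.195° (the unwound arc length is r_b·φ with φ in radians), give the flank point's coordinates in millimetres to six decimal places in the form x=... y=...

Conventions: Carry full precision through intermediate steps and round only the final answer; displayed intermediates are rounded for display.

x=53.775964 y=1.368909

topology: single-mesh involute geometry — m = 2.192, N = 49
pitch radius r_p = m·N/2 = 2.192·49/2 = 53.704000
base radius r_b = r_p·cos α = 53.704000·cos 23.519° = 49.242690
roll angle φ = 25.195° = 0.43973571 rad
x = r_b·(cos φ + φ·sin φ) = 53.775964
y = r_b·(sin φ − φ·cos φ) = 1.368909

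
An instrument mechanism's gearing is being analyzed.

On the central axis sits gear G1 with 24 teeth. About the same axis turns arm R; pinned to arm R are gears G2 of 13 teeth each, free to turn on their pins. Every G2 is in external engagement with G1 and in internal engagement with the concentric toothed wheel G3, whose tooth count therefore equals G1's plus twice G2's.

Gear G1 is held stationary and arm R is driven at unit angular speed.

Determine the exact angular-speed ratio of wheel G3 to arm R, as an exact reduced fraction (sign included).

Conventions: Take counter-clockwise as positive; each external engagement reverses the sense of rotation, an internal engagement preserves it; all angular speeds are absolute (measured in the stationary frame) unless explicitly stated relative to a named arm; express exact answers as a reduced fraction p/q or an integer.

class = planetary set [G3 = 24+2·13 = 50; Willis about the carrier]
ring teeth: 24 + 2·13 = 50
24(ω_sun−ω_arm) = −50(ω_ring−ω_arm),  ω_sun = 0, ω_arm = 1
ω_ring = 1 − (24/50)(0−1) = 37/25
ω_out/ω_in = 37/25

37/25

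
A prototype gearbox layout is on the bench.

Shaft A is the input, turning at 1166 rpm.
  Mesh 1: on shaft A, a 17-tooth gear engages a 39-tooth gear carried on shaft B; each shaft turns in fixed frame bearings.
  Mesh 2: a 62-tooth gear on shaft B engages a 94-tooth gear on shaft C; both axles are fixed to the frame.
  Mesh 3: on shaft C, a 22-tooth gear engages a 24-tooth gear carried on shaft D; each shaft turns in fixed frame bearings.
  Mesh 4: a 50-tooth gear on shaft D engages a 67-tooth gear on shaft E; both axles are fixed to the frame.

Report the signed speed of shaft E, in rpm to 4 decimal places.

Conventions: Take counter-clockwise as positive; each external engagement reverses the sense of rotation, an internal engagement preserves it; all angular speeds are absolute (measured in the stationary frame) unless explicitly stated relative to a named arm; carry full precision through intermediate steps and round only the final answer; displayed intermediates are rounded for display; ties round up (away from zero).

+229.3260 rpm

recognized (5 fixed axles, 4 meshes): fixed-axis compound train
mesh 1 [17T→39T]: ω = 1166.0000×17/39 = 508.2564 rpm, sense flips to −
mesh 2 [62T→94T]: ω = 508.2564×62/94 = 335.2330 rpm, sense flips to +
mesh 3 [22T→24T]: ω = 335.2330×22/24 = 307.2969 rpm, sense flips to −
mesh 4 [50T→67T]: ω = 307.2969×50/67 = 229.3260 rpm, sense flips to +
signed output speed = +229.3260 rpm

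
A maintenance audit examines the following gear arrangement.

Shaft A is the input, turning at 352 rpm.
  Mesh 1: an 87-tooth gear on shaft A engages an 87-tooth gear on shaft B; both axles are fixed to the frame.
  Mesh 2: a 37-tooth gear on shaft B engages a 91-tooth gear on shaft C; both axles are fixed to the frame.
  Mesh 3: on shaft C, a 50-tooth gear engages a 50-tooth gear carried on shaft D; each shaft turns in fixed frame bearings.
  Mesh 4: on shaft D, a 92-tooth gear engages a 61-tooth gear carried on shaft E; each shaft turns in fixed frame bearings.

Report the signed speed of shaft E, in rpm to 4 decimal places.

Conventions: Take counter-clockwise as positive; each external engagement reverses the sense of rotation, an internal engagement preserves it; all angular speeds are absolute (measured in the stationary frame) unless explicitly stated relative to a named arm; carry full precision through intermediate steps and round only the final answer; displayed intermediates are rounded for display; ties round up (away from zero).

class = fixed-axis compound train [4 meshes; 4 ratios multiply, 4 sense flips]
mesh 1 [87T→87T]: ω = 352.0000×87/87 = 352.0000 rpm, sense flips to −
mesh 2 [37T→91T]: ω = 352.0000×37/91 = 143.1209 rpm, sense flips to +
mesh 3 [50T→50T]: ω = 143.1209×50/50 = 143.1209 rpm, sense flips to −
mesh 4 [92T→61T]: ω = 143.1209×92/61 = 215.8544 rpm, sense flips to +
signed output speed = +215.8544 rpm

+215.8544 rpm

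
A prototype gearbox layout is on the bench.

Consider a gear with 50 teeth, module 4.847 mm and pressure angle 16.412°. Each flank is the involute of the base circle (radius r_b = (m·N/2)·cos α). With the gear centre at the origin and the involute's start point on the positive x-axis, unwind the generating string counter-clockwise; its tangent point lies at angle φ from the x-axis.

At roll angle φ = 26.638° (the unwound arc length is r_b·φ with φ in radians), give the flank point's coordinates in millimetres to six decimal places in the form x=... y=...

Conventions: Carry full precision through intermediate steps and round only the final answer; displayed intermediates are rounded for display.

recognized (one wheel, involute flank): single-mesh tooth geometry, m = 4.847, N = 50
pitch radius r_p = m·N/2 = 4.847·50/2 = 121.175000
base radius r_b = r_p·cos α = 121.175000·cos 16.412° = 116.237703
roll angle φ = 26.638° = 0.46492081 rad
x = r_b·(cos φ + φ·sin φ) = 128.129431
y = r_b·(sin φ − φ·cos φ) = 3.810186

x=128.129431 y=3.810186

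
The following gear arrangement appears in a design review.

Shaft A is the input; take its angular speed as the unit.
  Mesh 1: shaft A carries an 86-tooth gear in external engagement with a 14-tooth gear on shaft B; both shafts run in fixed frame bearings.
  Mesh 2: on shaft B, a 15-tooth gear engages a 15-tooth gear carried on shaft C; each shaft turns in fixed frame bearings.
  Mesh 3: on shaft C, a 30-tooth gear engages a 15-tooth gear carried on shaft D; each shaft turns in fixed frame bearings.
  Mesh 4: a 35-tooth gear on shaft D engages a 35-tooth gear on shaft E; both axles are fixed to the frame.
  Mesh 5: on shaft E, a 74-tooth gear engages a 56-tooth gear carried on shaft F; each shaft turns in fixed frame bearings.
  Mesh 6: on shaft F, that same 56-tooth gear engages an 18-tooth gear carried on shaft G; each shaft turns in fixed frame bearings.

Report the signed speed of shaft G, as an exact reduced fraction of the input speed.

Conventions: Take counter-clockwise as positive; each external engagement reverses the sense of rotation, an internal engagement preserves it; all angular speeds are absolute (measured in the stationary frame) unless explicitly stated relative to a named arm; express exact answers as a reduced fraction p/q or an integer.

3182/63

6-mesh fixed-axis compound train (all bearings frame-fixed)
mesh 1 [86T→14T]: |ω|/ω_in = 1×86/14 = 43/7, sense flips to −
mesh 2 [15T→15T]: |ω|/ω_in = (43/7)×15/15 = 43/7, sense flips to +
mesh 3 [30T→15T]: |ω|/ω_in = (43/7)×30/15 = 86/7, sense flips to −
mesh 4 [35T→35T]: |ω|/ω_in = (86/7)×35/35 = 86/7, sense flips to +
mesh 5 [74T→56T]: |ω|/ω_in = (86/7)×74/56 = 1591/98, sense flips to −
mesh 6 [56T→18T]: |ω|/ω_in = (1591/98)×56/18 = 3182/63, sense flips to +
signed output speed (× input speed) = 3182/63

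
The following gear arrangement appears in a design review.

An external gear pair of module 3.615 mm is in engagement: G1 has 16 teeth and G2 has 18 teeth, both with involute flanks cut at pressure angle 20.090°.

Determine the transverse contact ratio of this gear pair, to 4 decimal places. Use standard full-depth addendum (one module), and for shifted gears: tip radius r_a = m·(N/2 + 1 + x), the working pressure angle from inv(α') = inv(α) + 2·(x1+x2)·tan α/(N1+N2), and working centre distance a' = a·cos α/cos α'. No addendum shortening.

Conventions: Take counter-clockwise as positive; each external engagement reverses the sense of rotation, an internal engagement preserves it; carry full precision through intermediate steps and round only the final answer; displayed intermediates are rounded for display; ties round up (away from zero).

class = single-mesh tooth geometry [involute pair 16T × 18T, m = 3.615]
base radii: r_b1 = 27.160340, r_b2 = 30.555382
tip radii: r_a1 = 32.535000, r_a2 = 36.150000
no profile shift: α' = α, a' = a
action lengths: √(r_a1²−r_b1²) = 17.912067, √(r_a2²−r_b2²) = 19.318155
base pitch p_b = π·m·cos α = 10.665841
CR = (17.912067 + 19.318155 − 61.455000·sin 20.09000°)/10.665841 = 1.511432
contact ratio ≈ 1.5114

1.5114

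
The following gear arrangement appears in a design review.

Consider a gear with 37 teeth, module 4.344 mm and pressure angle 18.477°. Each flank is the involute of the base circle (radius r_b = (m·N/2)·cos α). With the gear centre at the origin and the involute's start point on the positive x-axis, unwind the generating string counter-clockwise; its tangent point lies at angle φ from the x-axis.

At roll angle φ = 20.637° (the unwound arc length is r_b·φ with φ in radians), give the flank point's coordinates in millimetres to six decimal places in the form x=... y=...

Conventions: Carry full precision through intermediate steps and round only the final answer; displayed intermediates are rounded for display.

x=81.006290 y=1.171878

single-mesh involute tooth geometry (37T wheel at module 4.344)
pitch radius r_p = m·N/2 = 4.344·37/2 = 80.364000
base radius r_b = r_p·cos α = 80.364000·cos 18.477° = 76.221312
roll angle φ = 20.637° = 0.36018360 rad
x = r_b·(cos φ + φ·sin φ) = 81.006290
y = r_b·(sin φ − φ·cos φ) = 1.171878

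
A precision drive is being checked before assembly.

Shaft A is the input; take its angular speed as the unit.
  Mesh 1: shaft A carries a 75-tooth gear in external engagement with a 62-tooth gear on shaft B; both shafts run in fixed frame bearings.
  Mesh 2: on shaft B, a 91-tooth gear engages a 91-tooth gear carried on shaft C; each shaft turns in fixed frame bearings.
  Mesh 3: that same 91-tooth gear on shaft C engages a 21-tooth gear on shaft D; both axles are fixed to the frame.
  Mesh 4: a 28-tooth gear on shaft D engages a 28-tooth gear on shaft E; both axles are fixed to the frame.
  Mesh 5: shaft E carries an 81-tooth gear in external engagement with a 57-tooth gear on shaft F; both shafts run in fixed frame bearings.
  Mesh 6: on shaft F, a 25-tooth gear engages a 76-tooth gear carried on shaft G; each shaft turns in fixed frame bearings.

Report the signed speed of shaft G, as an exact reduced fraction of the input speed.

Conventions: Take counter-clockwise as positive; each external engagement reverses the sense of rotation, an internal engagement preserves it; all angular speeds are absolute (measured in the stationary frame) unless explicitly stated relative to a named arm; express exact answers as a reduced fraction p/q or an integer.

6-mesh fixed-axis compound train (all bearings frame-fixed)
mesh 1 [75T→62T]: |ω|/ω_in = 1×75/62 = 75/62, sense flips to −
mesh 2 [91T→91T]: |ω|/ω_in = (75/62)×91/91 = 75/62, sense flips to +
mesh 3 [91T→21T]: |ω|/ω_in = (75/62)×91/21 = 325/62, sense flips to −
mesh 4 [28T→28T]: |ω|/ω_in = (325/62)×28/28 = 325/62, sense flips to +
mesh 5 [81T→57T]: |ω|/ω_in = (325/62)×81/57 = 8775/1178, sense flips to −
mesh 6 [25T→76T]: |ω|/ω_in = (8775/1178)×25/76 = 219375/89528, sense flips to +
signed output speed (× input speed) = 219375/89528

219375/89528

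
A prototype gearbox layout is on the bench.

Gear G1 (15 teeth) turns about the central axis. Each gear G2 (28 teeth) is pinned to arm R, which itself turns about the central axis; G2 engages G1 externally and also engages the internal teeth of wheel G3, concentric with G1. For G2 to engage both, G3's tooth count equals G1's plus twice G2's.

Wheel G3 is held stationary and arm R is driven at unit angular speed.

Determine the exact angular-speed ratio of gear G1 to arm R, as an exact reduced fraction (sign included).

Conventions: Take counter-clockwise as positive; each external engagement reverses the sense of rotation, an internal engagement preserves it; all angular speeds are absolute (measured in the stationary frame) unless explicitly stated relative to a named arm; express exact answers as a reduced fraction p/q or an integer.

recognized (axles ride arm R): planetary set, 15/28/71 teeth
ring teeth: 15 + 2·28 = 71
15(ω_sun−ω_arm) = −71(ω_ring−ω_arm),  ω_ring = 0, ω_arm = 1
ω_sun = 1 − (71/15)(0−1) = 86/15
ω_out/ω_in = 86/15

86/15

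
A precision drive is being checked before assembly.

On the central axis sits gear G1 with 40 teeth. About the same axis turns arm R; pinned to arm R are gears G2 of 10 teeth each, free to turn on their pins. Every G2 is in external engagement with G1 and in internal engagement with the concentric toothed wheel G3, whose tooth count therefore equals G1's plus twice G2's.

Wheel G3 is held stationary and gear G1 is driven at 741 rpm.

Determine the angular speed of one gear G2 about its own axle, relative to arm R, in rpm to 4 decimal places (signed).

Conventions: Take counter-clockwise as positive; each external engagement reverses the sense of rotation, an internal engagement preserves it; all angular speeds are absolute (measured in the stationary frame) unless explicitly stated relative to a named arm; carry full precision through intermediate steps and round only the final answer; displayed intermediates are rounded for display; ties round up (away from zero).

-1778.4000 rpm

recognized (axles ride arm R): planetary set, 40/10/60 teeth
normalise by the input: solve with ω_sun = 1, then scale by 741 rpm
ring teeth: 40 + 2·10 = 60
40(ω_sun−ω_arm) = −60(ω_ring−ω_arm),  ω_ring = 0, ω_sun = 1
40(1−ω_arm) = −60(0−ω_arm)  ⇒  100·ω_arm = 40  ⇒  ω_arm = 2/5
sun–planet mesh: 40·(1−2/5) = −10·(ω_p−ω_arm)  ⇒  ω_p−ω_arm = -12/5
scale: ω_p−ω_arm = -12/5 × 741 rpm = -1778.4000 rpm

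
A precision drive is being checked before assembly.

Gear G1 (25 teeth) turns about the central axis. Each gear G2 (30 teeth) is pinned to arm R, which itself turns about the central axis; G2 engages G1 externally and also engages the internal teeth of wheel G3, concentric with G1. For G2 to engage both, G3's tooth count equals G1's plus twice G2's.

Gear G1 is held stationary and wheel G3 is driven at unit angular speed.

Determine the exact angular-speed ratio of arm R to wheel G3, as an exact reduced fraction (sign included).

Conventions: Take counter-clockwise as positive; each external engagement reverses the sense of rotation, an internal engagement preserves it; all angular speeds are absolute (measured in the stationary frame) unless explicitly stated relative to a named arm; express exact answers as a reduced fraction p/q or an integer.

planetary set (25T centre, 30T on arm, 85T internal) — Willis relation
ring teeth: 25 + 2·30 = 85
25(ω_sun−ω_arm) = −85(ω_ring−ω_arm),  ω_sun = 0, ω_ring = 1
25(0−ω_arm) = −85(1−ω_arm)  ⇒  110·ω_arm = 85  ⇒  ω_arm = 17/22
ω_out/ω_in = 17/22

17/22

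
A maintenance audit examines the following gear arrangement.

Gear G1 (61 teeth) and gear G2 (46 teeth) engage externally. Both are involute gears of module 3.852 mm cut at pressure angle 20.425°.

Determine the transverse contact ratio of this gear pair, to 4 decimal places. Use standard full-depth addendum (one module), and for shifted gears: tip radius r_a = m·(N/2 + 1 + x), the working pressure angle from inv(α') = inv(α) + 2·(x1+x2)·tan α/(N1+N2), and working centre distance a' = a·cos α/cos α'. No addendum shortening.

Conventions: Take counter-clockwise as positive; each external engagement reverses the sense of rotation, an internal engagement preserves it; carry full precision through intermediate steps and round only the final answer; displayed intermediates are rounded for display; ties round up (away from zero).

1.7408

recognized (one external pair, fixed centres): single-mesh tooth geometry, m = 3.852, N1 = 61, N2 = 46
base radii: r_b1 = 110.099633, r_b2 = 83.025952
tip radii: r_a1 = 121.338000, r_a2 = 92.448000
no profile shift: α' = α, a' = a
action lengths: √(r_a1²−r_b1²) = 50.999815, √(r_a2²−r_b2²) = 40.661086
base pitch p_b = π·m·cos α = 11.340597
CR = (50.999815 + 40.661086 − 206.082000·sin 20.42500°)/11.340597 = 1.740843
contact ratio ≈ 1.7408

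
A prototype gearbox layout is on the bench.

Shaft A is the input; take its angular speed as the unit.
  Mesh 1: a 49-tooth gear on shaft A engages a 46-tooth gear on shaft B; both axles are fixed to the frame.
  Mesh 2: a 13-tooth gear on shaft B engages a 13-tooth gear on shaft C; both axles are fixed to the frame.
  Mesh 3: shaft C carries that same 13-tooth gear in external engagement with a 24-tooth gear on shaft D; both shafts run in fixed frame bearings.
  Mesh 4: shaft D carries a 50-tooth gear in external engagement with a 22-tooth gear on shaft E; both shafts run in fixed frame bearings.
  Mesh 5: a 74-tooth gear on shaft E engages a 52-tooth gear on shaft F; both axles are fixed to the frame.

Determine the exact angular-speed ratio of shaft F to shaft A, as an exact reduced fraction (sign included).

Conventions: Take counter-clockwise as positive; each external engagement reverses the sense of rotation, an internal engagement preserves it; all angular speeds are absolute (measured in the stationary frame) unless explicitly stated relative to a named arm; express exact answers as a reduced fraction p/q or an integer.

class = fixed-axis compound train [5 meshes; 5 ratios multiply, 5 sense flips]
mesh 1 [49T→46T]: running ratio 49/46, sense −
mesh 2 [13T→13T]: running ratio 49/46, sense +
mesh 3 [13T→24T]: running ratio 637/1104, sense −
mesh 4 [50T→22T]: running ratio 15925/12144, sense +
mesh 5 [74T→52T]: running ratio 45325/24288, sense −
ω_out/ω_in = -45325/24288

-45325/24288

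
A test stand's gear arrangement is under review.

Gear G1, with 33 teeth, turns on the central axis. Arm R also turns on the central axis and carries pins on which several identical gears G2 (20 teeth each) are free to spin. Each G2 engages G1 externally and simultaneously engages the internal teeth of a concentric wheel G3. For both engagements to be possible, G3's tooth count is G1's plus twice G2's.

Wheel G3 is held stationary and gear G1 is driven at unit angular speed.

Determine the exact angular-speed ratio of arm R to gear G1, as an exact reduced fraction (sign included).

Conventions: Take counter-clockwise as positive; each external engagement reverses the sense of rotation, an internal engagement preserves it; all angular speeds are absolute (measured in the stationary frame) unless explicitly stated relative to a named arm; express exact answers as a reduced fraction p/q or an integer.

planetary set (33T centre, 20T on arm, 73T internal) — Willis relation
ring teeth: 33 + 2·20 = 73
33(ω_sun−ω_arm) = −73(ω_ring−ω_arm),  ω_ring = 0, ω_sun = 1
33(1−ω_arm) = −73(0−ω_arm)  ⇒  106·ω_arm = 33  ⇒  ω_arm = 33/106
ω_out/ω_in = 33/106

33/106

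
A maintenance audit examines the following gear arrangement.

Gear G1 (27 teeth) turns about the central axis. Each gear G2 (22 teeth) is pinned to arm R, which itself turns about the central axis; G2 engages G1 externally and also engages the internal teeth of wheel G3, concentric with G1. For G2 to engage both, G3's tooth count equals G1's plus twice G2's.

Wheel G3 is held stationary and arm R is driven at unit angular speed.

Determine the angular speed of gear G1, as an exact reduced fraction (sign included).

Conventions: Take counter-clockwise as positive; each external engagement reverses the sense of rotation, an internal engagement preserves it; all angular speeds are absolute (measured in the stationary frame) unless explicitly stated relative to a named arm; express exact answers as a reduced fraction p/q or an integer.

98/27

planetary set (27T centre, 22T on arm, 71T internal) — Willis relation
ring teeth: 27 + 2·22 = 71
27(ω_sun−ω_arm) = −71(ω_ring−ω_arm),  ω_ring = 0, ω_arm = 1
ω_sun = 1 − (71/27)(0−1) = 98/27
exact speed ratio = 98/27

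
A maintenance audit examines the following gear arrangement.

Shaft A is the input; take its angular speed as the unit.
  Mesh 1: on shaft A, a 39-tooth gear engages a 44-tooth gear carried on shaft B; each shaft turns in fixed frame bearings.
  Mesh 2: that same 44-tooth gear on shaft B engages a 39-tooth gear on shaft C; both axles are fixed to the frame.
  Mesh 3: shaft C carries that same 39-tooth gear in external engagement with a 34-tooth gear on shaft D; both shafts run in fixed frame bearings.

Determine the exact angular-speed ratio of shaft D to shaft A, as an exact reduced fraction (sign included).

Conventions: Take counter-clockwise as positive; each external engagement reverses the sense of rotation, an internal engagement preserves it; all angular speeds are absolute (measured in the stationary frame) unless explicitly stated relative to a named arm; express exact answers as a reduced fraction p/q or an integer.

-39/34

class = fixed-axis compound train [3 meshes; 3 ratios multiply, 3 sense flips]
mesh 1 [39T→44T]: running ratio 39/44, sense −
mesh 2 [44T→39T]: running ratio 1, sense +
mesh 3 [39T→34T]: running ratio 39/34, sense −
ω_out/ω_in = -39/34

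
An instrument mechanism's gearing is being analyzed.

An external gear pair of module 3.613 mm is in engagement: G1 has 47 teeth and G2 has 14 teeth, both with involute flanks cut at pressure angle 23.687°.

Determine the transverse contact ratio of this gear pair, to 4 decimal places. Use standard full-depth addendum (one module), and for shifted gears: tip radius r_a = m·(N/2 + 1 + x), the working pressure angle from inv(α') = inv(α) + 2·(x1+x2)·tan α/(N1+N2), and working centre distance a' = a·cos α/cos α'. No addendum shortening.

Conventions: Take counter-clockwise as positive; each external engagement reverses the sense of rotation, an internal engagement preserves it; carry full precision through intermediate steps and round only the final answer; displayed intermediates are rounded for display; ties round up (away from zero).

1.4750

class = single-mesh tooth geometry [involute pair 47T × 14T, m = 3.613]
base radii: r_b1 = 77.752532, r_b2 = 23.160329
tip radii: r_a1 = 88.518500, r_a2 = 28.904000
no profile shift: α' = α, a' = a
action lengths: √(r_a1²−r_b1²) = 42.309203, √(r_a2²−r_b2²) = 17.292785
base pitch p_b = π·m·cos α = 10.394331
CR = (42.309203 + 17.292785 − 110.196500·sin 23.68700°)/10.394331 = 1.475001
contact ratio ≈ 1.4750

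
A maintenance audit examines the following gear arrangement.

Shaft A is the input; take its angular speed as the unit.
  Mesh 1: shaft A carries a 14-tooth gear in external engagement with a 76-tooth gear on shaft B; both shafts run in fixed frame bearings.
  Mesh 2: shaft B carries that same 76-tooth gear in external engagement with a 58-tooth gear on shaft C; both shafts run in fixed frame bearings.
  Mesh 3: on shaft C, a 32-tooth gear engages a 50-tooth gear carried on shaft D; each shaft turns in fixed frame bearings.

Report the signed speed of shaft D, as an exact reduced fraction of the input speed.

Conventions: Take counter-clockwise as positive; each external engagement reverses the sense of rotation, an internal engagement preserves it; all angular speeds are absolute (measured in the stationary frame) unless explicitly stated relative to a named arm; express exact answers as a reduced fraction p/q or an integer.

-112/725

3-mesh fixed-axis compound train (all bearings frame-fixed)
mesh 1 [14T→76T]: |ω|/ω_in = 1×14/76 = 7/38, sense flips to −
mesh 2 [76T→58T]: |ω|/ω_in = (7/38)×76/58 = 7/29, sense flips to +
mesh 3 [32T→50T]: |ω|/ω_in = (7/29)×32/50 = 112/725, sense flips to −
signed output speed (× input speed) = -112/725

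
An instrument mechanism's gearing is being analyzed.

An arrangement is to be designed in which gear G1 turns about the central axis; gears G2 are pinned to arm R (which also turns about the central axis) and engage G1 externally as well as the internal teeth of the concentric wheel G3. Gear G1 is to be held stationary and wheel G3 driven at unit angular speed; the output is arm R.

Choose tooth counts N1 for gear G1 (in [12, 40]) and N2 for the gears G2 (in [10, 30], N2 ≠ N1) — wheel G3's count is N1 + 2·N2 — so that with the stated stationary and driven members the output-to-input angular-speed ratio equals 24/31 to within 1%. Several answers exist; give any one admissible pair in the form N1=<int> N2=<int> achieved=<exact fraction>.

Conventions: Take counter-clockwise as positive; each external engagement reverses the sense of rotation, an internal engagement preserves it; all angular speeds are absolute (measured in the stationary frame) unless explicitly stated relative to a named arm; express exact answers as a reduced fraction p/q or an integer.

N1=14 N2=17 achieved=24/31

topology: planetary set — design target 24/31, arm = carrier (Willis)
Willis with ω_sun = 0: ω_arm/ω_ring = N3/(N1+N3); set equal to 24/31  ⇒  N3/N1 = (24/31)/(1 − 24/31) = 24/7
N3 = N1 + 2·N2  ⇒  N2/N1 = (N3/N1 − 1)/2 = (24/7 − 1)/2 = 17/14
smallest multiple with N1 ≥ 12 and N2 ≥ 10: k = 1  ⇒  N1 = 1·14 = 14, N2 = 1·17 = 17 (N1 ≤ 40, N2 ≤ 30, N2 ≠ N1 ✓), N3 = 14 + 2·17 = 48
check: N3/(N1+N3) with N1 = 14, N3 = 48 gives 24/31; |achieved − target| = 0 ≤ 6/775 ✓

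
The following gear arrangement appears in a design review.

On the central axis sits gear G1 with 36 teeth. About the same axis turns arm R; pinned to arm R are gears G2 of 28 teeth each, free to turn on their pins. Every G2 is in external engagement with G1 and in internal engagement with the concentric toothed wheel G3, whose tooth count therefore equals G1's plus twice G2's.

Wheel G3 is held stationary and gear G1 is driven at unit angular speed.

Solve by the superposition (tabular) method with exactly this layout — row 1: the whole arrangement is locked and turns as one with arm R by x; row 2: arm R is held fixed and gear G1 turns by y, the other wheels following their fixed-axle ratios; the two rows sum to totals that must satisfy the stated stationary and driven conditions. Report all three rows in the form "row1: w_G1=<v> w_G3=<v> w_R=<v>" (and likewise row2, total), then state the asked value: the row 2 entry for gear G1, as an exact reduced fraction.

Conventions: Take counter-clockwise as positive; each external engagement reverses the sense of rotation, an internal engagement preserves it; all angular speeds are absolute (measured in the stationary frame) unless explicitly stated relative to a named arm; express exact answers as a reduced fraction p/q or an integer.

row1: w_G1=9/32 w_G3=9/32 w_R=9/32
row2: w_G1=23/32 w_G3=-9/32 w_R=0
total: w_G1=1 w_G3=0 w_R=9/32
asked value: 23/32

topology: planetary set — G1 36T / G2 28T / G3 92T, arm = carrier (Willis)
row 1 — lock + rotate with arm: ω_sun = ω_ring = ω_arm = x
superposition row 2 [arm held]: sun y, ring −(36/92)·y, arm 0
boundary: total ω_ring = x − (36/92)·y = 0 and total ω_sun = x + y = 1  ⇒  y = 23/32, x = 9/32
row 2 ring = −(36/92)·23/32 = -9/32
totals (row 1 + row 2): sun 9/32 + 23/32 = 1, ring 9/32 + (-9/32) = 0, arm 9/32 + 0 = 9/32
asked cell (row2, sun) = 23/32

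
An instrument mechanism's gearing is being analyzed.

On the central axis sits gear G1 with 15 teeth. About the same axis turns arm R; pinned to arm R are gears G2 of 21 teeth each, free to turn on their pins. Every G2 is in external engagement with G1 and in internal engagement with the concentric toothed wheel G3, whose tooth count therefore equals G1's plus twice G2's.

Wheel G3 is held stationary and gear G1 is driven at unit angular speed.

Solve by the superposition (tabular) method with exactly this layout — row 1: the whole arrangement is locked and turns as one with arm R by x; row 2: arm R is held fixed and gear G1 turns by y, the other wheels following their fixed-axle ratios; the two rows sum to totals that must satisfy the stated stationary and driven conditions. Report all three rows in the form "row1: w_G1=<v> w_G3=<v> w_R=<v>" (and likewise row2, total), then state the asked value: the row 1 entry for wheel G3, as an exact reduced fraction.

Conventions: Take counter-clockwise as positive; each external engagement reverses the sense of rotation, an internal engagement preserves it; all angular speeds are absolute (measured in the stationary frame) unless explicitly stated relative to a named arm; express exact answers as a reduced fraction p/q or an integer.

recognized (axles ride arm R): planetary set, 15/21/57 teeth
row 1 — lock + rotate with arm: ω_sun = ω_ring = ω_arm = x
row 2: sun turns y, ring = −(15/57)·y, arm 0
boundary: total ω_ring = x − (15/57)·y = 0 and total ω_sun = x + y = 1  ⇒  y = 19/24, x = 5/24
row 2 ring = −(15/57)·19/24 = -5/24
totals (row 1 + row 2): sun 5/24 + 19/24 = 1, ring 5/24 + (-5/24) = 0, arm 5/24 + 0 = 5/24
asked cell (row1, ring) = 5/24

row1: w_G1=5/24 w_G3=5/24 w_R=5/24
row2: w_G1=19/24 w_G3=-5/24 w_R=0
total: w_G1=1 w_G3=0 w_R=5/24
asked value: 5/24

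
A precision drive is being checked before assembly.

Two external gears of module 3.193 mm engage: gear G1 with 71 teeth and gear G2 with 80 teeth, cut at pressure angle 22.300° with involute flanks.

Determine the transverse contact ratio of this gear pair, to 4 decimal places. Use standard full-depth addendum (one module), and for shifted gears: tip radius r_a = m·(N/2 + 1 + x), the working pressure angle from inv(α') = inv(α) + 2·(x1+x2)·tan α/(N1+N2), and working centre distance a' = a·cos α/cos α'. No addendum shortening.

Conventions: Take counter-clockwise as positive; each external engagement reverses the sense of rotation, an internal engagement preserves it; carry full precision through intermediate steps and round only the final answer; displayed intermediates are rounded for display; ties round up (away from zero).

class = single-mesh tooth geometry [involute pair 71T × 80T, m = 3.193]
base radii: r_b1 = 104.873909, r_b2 = 118.167785
tip radii: r_a1 = 116.544500, r_a2 = 130.913000
no profile shift: α' = α, a' = a
action lengths: √(r_a1²−r_b1²) = 50.833882, √(r_a2²−r_b2²) = 56.343483
base pitch p_b = π·m·cos α = 9.280876
CR = (50.833882 + 56.343483 − 241.071500·sin 22.30000°)/9.280876 = 1.691791
contact ratio ≈ 1.6918

1.6918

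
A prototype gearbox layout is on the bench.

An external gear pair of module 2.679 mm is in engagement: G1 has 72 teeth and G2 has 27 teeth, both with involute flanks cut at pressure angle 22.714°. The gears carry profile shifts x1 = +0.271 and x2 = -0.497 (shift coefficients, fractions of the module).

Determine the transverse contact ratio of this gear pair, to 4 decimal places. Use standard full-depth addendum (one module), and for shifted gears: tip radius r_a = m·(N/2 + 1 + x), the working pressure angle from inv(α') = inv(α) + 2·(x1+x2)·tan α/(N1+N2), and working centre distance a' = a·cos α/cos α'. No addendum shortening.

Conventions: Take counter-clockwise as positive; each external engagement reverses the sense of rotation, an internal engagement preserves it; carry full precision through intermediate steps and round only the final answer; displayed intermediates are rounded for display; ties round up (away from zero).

recognized (one external pair, fixed centres): single-mesh tooth geometry, m = 2.679, N1 = 72, N2 = 27
base radii: r_b1 = 88.964167, r_b2 = 33.361563
tip radii: r_a1 = 99.849009, r_a2 = 37.514037
inv(α') = inv(22.714°) + 2·(+0.271-0.497)·tan α/(72+27) = 0.02025094  ⇒  α' = 22.06896°
a' = a·cos α / cos α' = 132.6105·cos 22.714°/cos 22.06896° = 131.996831
action lengths: √(r_a1²−r_b1²) = 45.334332, √(r_a2²−r_b2²) = 17.155440
base pitch p_b = π·m·cos α = 7.763588
CR = (45.334332 + 17.155440 − 131.996831·sin 22.06896°)/7.763588 = 1.661039
contact ratio ≈ 1.6610

1.6610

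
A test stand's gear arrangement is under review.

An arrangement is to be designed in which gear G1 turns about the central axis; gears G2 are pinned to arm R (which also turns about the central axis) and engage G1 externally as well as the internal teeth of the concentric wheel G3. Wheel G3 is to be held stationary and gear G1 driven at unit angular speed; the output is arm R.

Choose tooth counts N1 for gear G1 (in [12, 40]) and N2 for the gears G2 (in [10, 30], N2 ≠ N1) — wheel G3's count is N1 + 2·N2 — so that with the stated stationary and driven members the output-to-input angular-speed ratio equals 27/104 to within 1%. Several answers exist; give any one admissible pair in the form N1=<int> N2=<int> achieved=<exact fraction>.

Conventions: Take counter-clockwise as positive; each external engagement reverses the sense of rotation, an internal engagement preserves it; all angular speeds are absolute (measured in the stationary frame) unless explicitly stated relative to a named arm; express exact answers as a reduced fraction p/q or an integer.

planetary set to be sized for 27/104 (Willis relation)
Willis with ω_ring = 0: ω_arm/ω_sun = N1/(N1+N3); set equal to 27/104  ⇒  N3/N1 = 1/(27/104) − 1 = 77/27
N3 = N1 + 2·N2  ⇒  N2/N1 = (N3/N1 − 1)/2 = (77/27 − 1)/2 = 25/27
smallest multiple with N1 ≥ 12 and N2 ≥ 10: k = 1  ⇒  N1 = 1·27 = 27, N2 = 1·25 = 25 (N1 ≤ 40, N2 ≤ 30, N2 ≠ N1 ✓), N3 = 27 + 2·25 = 77
check: N1/(N1+N3) with N1 = 27, N3 = 77 gives 27/104; |achieved − target| = 0 ≤ 27/10400 ✓

N1=27 N2=25 achieved=27/104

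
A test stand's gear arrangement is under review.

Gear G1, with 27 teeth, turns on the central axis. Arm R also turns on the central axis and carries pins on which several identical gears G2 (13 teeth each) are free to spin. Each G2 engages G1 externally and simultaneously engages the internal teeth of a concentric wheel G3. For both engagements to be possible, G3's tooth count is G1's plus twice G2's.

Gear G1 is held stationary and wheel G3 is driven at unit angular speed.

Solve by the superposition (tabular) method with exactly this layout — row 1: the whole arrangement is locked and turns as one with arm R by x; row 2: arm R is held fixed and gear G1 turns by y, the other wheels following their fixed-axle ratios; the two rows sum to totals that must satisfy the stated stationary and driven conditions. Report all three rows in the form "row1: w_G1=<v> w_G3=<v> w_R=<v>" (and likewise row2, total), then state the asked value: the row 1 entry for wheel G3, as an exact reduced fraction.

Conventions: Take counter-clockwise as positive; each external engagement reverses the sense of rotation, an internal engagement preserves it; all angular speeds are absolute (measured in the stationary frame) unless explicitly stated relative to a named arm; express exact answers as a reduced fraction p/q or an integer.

topology: planetary set — G1 27T / G2 13T / G3 53T, arm = carrier (Willis)
superposition row 1 [locked train]: every member turns x
row 2 — arm fixed, fixed-axis ratios: sun y, ring −(27/53)·y, arm 0
boundary: total ω_sun = x + y = 0 and total ω_ring = x − (27/53)·y = 1  ⇒  y = -53/80, x = 53/80
row 2 ring = −(27/53)·(-53/80) = 27/80
totals (row 1 + row 2): sun 53/80 + (-53/80) = 0, ring 53/80 + 27/80 = 1, arm 53/80 + 0 = 53/80
asked cell (row1, ring) = 53/80

row1: w_G1=53/80 w_G3=53/80 w_R=53/80
row2: w_G1=-53/80 w_G3=27/80 w_R=0
total: w_G1=0 w_G3=1 w_R=53/80
asked value: 53/80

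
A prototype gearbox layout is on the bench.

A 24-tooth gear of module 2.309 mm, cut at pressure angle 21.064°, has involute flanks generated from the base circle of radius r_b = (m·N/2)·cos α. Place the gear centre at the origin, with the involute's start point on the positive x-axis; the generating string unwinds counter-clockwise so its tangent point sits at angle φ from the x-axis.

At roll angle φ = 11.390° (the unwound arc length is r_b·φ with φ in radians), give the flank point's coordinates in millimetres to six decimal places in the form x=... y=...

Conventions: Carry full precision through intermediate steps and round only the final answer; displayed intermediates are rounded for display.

x=26.362410 y=0.067443

class = single-mesh tooth geometry [base-circle involute, m = 2.309, 24T]
pitch radius r_p = m·N/2 = 2.309·24/2 = 27.708000
base radius r_b = r_p·cos α = 27.708000·cos 21.064° = 25.856539
roll angle φ = 11.390° = 0.19879300 rad
x = r_b·(cos φ + φ·sin φ) = 26.362410
y = r_b·(sin φ − φ·cos φ) = 0.067443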